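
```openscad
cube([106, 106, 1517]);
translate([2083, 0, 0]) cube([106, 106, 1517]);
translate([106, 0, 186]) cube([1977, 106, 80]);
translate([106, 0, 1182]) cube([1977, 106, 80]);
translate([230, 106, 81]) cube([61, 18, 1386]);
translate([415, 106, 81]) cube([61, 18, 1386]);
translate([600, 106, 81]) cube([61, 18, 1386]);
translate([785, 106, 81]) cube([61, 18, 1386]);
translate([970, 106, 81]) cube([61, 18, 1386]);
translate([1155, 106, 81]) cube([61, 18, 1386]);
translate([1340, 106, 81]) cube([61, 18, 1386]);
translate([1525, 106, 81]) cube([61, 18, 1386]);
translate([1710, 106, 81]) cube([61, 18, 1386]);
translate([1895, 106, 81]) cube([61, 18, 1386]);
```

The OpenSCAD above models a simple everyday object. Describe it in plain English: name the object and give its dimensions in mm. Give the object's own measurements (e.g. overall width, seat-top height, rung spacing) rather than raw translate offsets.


A fence section. Two 106×106 mm posts, 1517 mm tall, stand on the floor with a clear span of 1977 mm between their inner faces. Two horizontal rails of 106×80 mm section span the gap between the posts with their undersides at z = 186 mm and z = 1182 mm, flush with the posts' −y face. 10 pickets, each 61 mm wide, 18 mm thick and 1386 mm tall, are fixed to the +y face of the rails with their bottoms at z = 81 mm, spaced across the span with a 124 mm gap after the −x post and between neighbouring pickets, with 127 mm left before the +x post.


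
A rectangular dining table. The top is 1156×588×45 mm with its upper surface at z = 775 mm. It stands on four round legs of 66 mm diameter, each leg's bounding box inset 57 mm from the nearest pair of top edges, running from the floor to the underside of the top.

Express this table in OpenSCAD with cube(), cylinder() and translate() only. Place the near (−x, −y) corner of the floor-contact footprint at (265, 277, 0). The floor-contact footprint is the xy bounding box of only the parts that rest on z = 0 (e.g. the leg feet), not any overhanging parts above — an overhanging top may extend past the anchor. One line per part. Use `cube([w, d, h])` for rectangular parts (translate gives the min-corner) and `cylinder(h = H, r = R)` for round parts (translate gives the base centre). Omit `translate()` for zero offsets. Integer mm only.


// leg_h = 775 - 45 = 730
translate([208, 220, 730]) cube([1156, 588, 45]);
translate([298, 310, 0]) cylinder(h = 730, r = 33);
translate([1274, 310, 0]) cylinder(h = 730, r = 33);
translate([298, 718, 0]) cylinder(h = 730, r = 33);
translate([1274, 718, 0]) cylinder(h = 730, r = 33);


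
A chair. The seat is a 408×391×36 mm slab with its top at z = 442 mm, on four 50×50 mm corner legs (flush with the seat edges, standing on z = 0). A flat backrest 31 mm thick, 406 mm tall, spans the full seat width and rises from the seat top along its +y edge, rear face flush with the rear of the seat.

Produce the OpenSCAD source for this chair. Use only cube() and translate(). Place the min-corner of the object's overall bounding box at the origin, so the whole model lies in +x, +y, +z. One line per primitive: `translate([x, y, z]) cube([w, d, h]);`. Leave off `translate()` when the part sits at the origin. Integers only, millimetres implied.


translate([0, 0, 406]) cube([408, 391, 36]);
cube([50, 50, 406]);
translate([358, 0, 0]) cube([50, 50, 406]);
translate([0, 341, 0]) cube([50, 50, 406]);
translate([358, 341, 0]) cube([50, 50, 406]);
translate([0, 360, 442]) cube([408, 31, 406]);


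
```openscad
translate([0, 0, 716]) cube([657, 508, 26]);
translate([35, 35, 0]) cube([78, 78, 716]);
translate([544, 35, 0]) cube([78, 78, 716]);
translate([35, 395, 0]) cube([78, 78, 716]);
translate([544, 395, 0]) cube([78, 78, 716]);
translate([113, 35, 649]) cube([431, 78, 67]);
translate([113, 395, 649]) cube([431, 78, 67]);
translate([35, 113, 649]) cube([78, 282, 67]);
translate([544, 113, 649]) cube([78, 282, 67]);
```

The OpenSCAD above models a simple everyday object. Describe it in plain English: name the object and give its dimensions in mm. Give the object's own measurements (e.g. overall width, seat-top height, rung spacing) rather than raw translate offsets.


A rectangular dining table. The top is 657×508×26 mm with its upper surface at z = 742 mm. It stands on four 78×78 mm square legs, each inset 35 mm from the nearest pair of top edges, running from the floor to the underside of the top. Four apron rails, 78 mm thick and 67 mm tall, run between adjacent legs with their top edges flush with the underside of the top and their outer faces flush with the legs' outer faces.


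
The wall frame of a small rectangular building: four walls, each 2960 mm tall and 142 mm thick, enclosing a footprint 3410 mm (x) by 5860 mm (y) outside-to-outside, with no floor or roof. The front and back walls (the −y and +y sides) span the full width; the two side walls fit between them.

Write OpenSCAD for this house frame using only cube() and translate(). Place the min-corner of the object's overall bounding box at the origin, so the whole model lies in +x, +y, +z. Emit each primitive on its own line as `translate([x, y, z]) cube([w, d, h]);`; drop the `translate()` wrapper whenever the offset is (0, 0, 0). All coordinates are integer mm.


cube([3410, 142, 2960]);
translate([0, 5718, 0]) cube([3410, 142, 2960]);
translate([0, 142, 0]) cube([142, 5576, 2960]);
translate([3268, 142, 0]) cube([142, 5576, 2960]);


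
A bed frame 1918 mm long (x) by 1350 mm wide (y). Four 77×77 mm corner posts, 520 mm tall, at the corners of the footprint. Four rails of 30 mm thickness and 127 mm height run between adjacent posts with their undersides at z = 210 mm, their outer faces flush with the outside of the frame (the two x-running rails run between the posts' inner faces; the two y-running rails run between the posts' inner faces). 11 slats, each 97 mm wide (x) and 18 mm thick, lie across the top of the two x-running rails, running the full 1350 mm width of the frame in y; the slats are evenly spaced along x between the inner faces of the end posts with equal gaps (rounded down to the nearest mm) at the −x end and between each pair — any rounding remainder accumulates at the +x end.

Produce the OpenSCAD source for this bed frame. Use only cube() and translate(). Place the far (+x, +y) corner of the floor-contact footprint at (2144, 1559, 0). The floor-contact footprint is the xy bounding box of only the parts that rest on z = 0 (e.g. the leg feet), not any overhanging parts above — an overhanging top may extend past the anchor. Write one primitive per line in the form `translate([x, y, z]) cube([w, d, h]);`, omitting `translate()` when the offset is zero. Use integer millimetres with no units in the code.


translate([226, 209, 0]) cube([77, 77, 520]);
translate([226, 1482, 0]) cube([77, 77, 520]);
translate([2067, 209, 0]) cube([77, 77, 520]);
translate([2067, 1482, 0]) cube([77, 77, 520]);
translate([303, 209, 210]) cube([1764, 30, 127]);
translate([303, 1529, 210]) cube([1764, 30, 127]);
translate([226, 286, 210]) cube([30, 1196, 127]);
translate([2114, 286, 210]) cube([30, 1196, 127]);
translate([361, 209, 337]) cube([97, 1350, 18]);
translate([516, 209, 337]) cube([97, 1350, 18]);
translate([671, 209, 337]) cube([97, 1350, 18]);
translate([826, 209, 337]) cube([97, 1350, 18]);
translate([981, 209, 337]) cube([97, 1350, 18]);
translate([1136, 209, 337]) cube([97, 1350, 18]);
translate([1291, 209, 337]) cube([97, 1350, 18]);
translate([1446, 209, 337]) cube([97, 1350, 18]);
translate([1601, 209, 337]) cube([97, 1350, 18]);
translate([1756, 209, 337]) cube([97, 1350, 18]);
translate([1911, 209, 337]) cube([97, 1350, 18]);


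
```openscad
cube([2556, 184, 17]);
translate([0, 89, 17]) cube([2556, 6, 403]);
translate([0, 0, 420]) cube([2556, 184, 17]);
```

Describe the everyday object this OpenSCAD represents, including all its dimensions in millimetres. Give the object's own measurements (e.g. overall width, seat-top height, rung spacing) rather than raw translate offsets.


An I-beam lying along x, 2556 mm long. Overall section height 437 mm. Two flanges 184 mm wide (y) and 17 mm thick, one on the floor and one at the top; a web 6 mm thick runs between them, centred on the flange width.


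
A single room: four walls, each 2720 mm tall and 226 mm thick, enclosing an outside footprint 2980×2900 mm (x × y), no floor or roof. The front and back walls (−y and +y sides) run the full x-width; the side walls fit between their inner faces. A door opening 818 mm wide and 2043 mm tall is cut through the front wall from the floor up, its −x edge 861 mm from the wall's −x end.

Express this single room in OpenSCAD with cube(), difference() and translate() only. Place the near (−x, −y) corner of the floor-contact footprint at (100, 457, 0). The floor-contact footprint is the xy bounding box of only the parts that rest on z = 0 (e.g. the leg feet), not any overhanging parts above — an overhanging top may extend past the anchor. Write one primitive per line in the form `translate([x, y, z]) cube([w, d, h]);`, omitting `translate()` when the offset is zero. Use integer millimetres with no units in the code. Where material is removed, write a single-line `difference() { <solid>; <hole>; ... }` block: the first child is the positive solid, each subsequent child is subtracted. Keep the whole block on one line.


difference() { translate([100, 457, 0]) cube([2980, 226, 2720]); translate([961, 457, 0]) cube([818, 226, 2043]); }
translate([100, 3131, 0]) cube([2980, 226, 2720]);
translate([100, 683, 0]) cube([226, 2448, 2720]);
translate([2854, 683, 0]) cube([226, 2448, 2720]);


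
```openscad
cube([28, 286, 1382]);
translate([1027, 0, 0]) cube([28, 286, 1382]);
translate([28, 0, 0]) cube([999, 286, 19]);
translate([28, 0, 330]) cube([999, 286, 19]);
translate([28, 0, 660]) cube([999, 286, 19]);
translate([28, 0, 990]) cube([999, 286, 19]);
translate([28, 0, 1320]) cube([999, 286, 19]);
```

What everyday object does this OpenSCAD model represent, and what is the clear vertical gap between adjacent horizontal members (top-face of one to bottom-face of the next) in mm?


A bookshelf. The clear shelf gap is 311 mm.

Two tall side panels with 5 horizontal boards between them — a bookshelf. The first two shelf undersides are at z = 0 and z = 330; with shelf thickness 19, the clear gap is 330 − 0 − 19 = 311 mm.


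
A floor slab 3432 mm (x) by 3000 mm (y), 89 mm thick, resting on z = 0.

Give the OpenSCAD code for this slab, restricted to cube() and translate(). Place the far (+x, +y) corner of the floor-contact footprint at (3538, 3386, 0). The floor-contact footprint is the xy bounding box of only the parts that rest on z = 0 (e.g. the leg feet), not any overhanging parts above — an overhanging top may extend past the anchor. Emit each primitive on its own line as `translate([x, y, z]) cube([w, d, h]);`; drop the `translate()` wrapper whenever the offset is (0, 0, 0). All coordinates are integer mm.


translate([106, 386, 0]) cube([3432, 3000, 89]);


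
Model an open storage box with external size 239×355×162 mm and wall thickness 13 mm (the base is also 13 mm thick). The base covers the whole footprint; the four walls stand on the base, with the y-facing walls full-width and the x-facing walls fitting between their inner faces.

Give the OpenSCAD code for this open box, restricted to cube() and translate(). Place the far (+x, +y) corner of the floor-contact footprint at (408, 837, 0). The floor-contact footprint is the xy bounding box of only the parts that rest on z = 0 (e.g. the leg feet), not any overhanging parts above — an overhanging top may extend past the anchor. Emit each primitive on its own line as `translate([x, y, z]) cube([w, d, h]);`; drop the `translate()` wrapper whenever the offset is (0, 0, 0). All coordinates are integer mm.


translate([169, 482, 0]) cube([239, 355, 13]);
translate([169, 482, 13]) cube([239, 13, 149]);
translate([169, 824, 13]) cube([239, 13, 149]);
translate([169, 495, 13]) cube([13, 329, 149]);
translate([395, 495, 13]) cube([13, 329, 149]);


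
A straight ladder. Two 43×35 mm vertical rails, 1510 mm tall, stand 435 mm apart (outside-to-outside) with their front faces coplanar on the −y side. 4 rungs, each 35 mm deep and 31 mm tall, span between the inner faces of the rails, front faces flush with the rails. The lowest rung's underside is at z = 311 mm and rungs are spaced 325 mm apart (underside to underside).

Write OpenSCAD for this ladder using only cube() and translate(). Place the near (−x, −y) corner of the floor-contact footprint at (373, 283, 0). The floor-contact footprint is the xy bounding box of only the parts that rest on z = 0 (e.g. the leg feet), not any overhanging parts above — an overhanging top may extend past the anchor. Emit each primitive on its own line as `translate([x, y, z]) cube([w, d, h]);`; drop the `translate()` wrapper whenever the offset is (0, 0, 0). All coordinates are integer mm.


translate([373, 283, 0]) cube([43, 35, 1510]);
translate([765, 283, 0]) cube([43, 35, 1510]);
translate([416, 283, 311]) cube([349, 35, 31]);
translate([416, 283, 636]) cube([349, 35, 31]);
translate([416, 283, 961]) cube([349, 35, 31]);
translate([416, 283, 1286]) cube([349, 35, 31]);


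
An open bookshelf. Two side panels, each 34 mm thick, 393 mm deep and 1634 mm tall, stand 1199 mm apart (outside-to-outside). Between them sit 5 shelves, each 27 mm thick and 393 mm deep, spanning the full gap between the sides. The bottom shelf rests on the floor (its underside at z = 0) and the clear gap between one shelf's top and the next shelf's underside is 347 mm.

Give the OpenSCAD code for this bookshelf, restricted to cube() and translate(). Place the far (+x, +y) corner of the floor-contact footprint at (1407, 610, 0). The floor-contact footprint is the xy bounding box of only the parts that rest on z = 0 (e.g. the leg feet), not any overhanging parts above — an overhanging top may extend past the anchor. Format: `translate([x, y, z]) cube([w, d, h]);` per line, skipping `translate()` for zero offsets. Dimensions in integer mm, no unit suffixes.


translate([208, 217, 0]) cube([34, 393, 1634]);
translate([1373, 217, 0]) cube([34, 393, 1634]);
translate([242, 217, 0]) cube([1131, 393, 27]);
translate([242, 217, 374]) cube([1131, 393, 27]);
translate([242, 217, 748]) cube([1131, 393, 27]);
translate([242, 217, 1122]) cube([1131, 393, 27]);
translate([242, 217, 1496]) cube([1131, 393, 27]);


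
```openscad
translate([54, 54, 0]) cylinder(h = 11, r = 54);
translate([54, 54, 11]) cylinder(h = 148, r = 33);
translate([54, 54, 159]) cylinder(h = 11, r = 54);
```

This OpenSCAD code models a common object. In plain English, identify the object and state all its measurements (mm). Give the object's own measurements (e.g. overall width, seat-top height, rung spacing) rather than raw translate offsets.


A spool: two coaxial disc flanges of radius 54 mm and thickness 11 mm, joined by a core cylinder of radius 33 mm and height 148 mm. The lower flange rests on z = 0 and the three cylinders share a vertical axis.


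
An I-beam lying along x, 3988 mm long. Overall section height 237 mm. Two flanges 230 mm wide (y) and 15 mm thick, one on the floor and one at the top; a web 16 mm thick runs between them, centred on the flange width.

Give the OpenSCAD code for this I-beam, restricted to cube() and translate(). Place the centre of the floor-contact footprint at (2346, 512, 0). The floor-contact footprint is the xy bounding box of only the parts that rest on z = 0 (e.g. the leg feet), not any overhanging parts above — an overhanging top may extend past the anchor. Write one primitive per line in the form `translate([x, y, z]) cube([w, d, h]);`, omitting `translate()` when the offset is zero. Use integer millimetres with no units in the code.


translate([352, 397, 0]) cube([3988, 230, 15]);
translate([352, 504, 15]) cube([3988, 16, 207]);
translate([352, 397, 222]) cube([3988, 230, 15]);


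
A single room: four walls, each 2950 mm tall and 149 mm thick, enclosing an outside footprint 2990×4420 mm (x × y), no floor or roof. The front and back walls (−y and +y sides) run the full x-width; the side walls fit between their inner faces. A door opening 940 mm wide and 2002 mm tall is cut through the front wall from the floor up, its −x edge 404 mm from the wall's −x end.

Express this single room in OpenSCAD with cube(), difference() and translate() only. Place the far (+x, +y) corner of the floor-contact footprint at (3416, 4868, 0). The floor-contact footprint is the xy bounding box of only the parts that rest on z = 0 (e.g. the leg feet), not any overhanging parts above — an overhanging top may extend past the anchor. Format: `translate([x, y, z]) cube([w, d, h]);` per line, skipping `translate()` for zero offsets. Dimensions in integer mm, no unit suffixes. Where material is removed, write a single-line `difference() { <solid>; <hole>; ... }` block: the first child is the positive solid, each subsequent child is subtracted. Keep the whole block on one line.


difference() { translate([426, 448, 0]) cube([2990, 149, 2950]); translate([830, 448, 0]) cube([940, 149, 2002]); }
translate([426, 4719, 0]) cube([2990, 149, 2950]);
translate([426, 597, 0]) cube([149, 4122, 2950]);
translate([3267, 597, 0]) cube([149, 4122, 2950]);


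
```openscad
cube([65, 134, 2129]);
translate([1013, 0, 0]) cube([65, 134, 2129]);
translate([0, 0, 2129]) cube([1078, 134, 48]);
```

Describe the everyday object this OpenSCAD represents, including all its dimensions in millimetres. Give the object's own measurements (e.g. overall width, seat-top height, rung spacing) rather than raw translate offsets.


A door frame. The clear opening is 948 mm wide and 2129 mm high. Two 65 mm wide jambs, 134 mm deep, stand either side of the opening from the floor to the top of the opening. A 48 mm thick head sits across the top of both jambs, spanning the full outside width of the frame.


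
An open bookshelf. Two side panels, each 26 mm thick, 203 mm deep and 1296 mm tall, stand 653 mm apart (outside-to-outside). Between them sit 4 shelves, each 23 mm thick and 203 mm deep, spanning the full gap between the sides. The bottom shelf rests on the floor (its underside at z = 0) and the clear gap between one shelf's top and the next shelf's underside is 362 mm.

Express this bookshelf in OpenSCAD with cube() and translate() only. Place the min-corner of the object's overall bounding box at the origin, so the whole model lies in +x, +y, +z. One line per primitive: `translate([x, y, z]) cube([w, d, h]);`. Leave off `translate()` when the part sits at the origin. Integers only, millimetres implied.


cube([26, 203, 1296]);
translate([627, 0, 0]) cube([26, 203, 1296]);
translate([26, 0, 0]) cube([601, 203, 23]);
translate([26, 0, 385]) cube([601, 203, 23]);
translate([26, 0, 770]) cube([601, 203, 23]);
translate([26, 0, 1155]) cube([601, 203, 23]);


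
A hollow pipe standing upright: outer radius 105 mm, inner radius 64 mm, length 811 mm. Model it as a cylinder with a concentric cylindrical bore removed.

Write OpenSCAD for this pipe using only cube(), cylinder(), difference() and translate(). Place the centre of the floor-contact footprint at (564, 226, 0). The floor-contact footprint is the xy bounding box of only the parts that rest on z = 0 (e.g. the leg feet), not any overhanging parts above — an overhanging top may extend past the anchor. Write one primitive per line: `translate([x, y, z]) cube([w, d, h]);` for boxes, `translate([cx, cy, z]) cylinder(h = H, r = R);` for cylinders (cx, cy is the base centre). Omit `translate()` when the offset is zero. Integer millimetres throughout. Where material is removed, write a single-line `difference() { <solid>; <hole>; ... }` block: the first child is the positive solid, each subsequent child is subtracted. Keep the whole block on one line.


difference() { translate([564, 226, 0]) cylinder(h = 811, r = 105); translate([564, 226, 0]) cylinder(h = 811, r = 64); }


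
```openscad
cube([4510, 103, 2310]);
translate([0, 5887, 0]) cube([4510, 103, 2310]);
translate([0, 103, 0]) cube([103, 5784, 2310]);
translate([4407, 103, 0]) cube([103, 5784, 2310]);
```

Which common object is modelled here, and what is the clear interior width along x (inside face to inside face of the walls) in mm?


A house (or room) frame. The interior width is 4304 mm.

Four 2310 mm walls enclosing a rectangle with no floor or roof — a room or house frame. Outside width is 4510 mm and wall thickness is 103 mm, so the interior width is 4510 − 2 × 103 = 4304 mm.


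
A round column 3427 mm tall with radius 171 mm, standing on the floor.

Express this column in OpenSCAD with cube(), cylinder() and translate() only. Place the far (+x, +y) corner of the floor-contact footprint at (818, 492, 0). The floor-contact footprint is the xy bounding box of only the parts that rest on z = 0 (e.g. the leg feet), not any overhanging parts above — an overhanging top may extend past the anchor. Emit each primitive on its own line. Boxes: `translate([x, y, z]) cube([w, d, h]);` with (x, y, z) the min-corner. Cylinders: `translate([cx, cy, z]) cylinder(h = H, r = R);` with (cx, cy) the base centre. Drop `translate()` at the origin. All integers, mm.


translate([647, 321, 0]) cylinder(h = 3427, r = 171);


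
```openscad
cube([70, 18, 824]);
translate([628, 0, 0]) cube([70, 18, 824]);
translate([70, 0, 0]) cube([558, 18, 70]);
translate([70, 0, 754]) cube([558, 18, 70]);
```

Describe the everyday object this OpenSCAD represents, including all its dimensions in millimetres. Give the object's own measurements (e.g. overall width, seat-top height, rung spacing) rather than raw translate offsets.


A rectangular picture frame lying in the x–z plane (depth along y). The opening is 558 mm wide (x) by 684 mm tall (z), surrounded by a border 70 mm wide on all four sides. The frame is 18 mm deep and is made of two full-height vertical stiles with two horizontal rails fitted between them.


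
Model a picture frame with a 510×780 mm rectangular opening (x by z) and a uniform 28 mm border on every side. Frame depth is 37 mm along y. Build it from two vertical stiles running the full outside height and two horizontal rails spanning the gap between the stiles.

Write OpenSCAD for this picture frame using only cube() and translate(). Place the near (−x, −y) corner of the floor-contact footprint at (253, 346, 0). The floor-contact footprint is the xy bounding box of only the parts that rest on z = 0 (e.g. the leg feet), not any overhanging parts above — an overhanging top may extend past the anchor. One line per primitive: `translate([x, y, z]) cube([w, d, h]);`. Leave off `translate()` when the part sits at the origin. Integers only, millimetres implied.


translate([253, 346, 0]) cube([28, 37, 836]);
translate([791, 346, 0]) cube([28, 37, 836]);
translate([281, 346, 0]) cube([510, 37, 28]);
translate([281, 346, 808]) cube([510, 37, 28]);


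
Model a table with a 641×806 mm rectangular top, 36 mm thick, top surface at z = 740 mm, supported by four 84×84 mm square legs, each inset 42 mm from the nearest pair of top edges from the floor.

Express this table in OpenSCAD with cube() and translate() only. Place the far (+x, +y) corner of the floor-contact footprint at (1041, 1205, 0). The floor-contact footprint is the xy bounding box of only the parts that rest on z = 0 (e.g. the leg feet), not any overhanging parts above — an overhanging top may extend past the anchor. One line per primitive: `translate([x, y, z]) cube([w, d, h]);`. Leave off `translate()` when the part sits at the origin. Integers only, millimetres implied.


translate([442, 441, 704]) cube([641, 806, 36]);
translate([484, 483, 0]) cube([84, 84, 704]);
translate([957, 483, 0]) cube([84, 84, 704]);
translate([484, 1121, 0]) cube([84, 84, 704]);
translate([957, 1121, 0]) cube([84, 84, 704]);


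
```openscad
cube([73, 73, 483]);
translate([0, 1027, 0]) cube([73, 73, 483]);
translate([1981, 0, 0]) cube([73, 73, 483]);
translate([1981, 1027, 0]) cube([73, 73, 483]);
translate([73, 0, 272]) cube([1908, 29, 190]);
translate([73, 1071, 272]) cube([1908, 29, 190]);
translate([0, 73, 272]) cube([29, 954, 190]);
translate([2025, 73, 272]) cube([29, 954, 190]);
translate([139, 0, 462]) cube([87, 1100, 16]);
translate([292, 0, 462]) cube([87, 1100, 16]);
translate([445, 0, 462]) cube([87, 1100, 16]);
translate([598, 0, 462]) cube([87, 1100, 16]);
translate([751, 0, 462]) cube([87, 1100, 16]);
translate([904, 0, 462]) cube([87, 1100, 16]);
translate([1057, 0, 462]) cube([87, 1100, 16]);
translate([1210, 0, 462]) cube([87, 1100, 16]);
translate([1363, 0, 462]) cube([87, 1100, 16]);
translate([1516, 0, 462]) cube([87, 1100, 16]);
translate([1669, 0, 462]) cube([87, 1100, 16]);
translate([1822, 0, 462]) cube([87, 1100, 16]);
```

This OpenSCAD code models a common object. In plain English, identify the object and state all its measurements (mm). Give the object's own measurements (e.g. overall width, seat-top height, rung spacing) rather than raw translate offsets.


A bed frame 2054 mm long (x) by 1100 mm wide (y). Four 73×73 mm corner posts, 483 mm tall, at the corners of the footprint. Four rails of 29 mm thickness and 190 mm height run between adjacent posts with their undersides at z = 272 mm, their outer faces flush with the outside of the frame (the two x-running rails run between the posts' inner faces; the two y-running rails run between the posts' inner faces). 12 slats, each 87 mm wide (x) and 16 mm thick, lie across the top of the two x-running rails, running the full 1100 mm width of the frame in y; along x they sit between the end posts with a 66 mm gap after the −x posts and between neighbouring slats, leaving 72 mm before the +x posts.


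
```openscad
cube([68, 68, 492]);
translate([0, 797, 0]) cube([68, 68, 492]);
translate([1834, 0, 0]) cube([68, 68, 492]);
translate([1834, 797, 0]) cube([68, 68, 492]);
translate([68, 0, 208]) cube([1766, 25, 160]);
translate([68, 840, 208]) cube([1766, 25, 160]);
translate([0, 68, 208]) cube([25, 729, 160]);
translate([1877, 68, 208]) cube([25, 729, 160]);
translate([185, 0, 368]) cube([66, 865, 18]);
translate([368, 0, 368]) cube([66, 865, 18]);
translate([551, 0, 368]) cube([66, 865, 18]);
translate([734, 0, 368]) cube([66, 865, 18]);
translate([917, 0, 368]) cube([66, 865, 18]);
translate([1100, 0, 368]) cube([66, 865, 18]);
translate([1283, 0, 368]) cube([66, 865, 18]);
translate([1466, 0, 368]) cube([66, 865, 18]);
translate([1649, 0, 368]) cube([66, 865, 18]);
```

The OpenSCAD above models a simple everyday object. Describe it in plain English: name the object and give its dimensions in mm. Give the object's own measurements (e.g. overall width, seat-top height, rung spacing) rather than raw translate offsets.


A bed frame 1902 mm long (x) by 865 mm wide (y). Four 68×68 mm corner posts, 492 mm tall, at the corners of the footprint. Four rails of 25 mm thickness and 160 mm height run between adjacent posts with their undersides at z = 208 mm, their outer faces flush with the outside of the frame (the two x-running rails run between the posts' inner faces; the two y-running rails run between the posts' inner faces). 9 slats, each 66 mm wide (x) and 18 mm thick, lie across the top of the two x-running rails, running the full 865 mm width of the frame in y; along x they sit between the end posts with a 117 mm gap after the −x posts and between neighbouring slats, leaving 119 mm before the +x posts.


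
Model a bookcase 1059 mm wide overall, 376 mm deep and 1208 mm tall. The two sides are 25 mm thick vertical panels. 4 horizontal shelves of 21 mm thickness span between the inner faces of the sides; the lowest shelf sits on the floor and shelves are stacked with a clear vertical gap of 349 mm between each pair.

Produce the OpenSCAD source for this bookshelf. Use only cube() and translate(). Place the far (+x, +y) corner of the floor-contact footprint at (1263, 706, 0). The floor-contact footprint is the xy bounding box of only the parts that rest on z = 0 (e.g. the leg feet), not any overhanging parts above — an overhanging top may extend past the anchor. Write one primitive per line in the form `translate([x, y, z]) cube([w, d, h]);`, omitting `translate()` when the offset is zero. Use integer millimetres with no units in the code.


translate([204, 330, 0]) cube([25, 376, 1208]);
translate([1238, 330, 0]) cube([25, 376, 1208]);
translate([229, 330, 0]) cube([1009, 376, 21]);
translate([229, 330, 370]) cube([1009, 376, 21]);
translate([229, 330, 740]) cube([1009, 376, 21]);
translate([229, 330, 1110]) cube([1009, 376, 21]);


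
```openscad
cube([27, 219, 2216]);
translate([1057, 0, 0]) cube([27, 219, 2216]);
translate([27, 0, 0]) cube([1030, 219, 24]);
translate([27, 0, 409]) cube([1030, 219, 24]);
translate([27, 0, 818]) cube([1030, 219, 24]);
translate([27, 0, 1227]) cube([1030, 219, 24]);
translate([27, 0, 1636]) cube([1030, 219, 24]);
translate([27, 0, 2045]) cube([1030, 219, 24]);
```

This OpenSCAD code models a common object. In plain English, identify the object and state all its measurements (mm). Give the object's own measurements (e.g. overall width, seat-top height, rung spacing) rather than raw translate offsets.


An open bookshelf. Two side panels, each 27 mm thick, 219 mm deep and 2216 mm tall, stand 1084 mm apart (outside-to-outside). Between them sit 6 shelves, each 24 mm thick and 219 mm deep, spanning the full gap between the sides. The bottom shelf rests on the floor (its underside at z = 0) and the clear gap between one shelf's top and the next shelf's underside is 385 mm.


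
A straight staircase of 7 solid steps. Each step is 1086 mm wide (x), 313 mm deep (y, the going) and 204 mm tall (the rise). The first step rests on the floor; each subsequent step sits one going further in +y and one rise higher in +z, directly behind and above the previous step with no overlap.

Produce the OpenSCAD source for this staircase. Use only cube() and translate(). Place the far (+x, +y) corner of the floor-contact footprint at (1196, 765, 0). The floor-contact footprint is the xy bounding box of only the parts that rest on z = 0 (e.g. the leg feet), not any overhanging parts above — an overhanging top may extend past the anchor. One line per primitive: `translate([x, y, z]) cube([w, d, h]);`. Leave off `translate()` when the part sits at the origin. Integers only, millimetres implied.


translate([110, 452, 0]) cube([1086, 313, 204]);
translate([110, 765, 204]) cube([1086, 313, 204]);
translate([110, 1078, 408]) cube([1086, 313, 204]);
translate([110, 1391, 612]) cube([1086, 313, 204]);
translate([110, 1704, 816]) cube([1086, 313, 204]);
translate([110, 2017, 1020]) cube([1086, 313, 204]);
translate([110, 2330, 1224]) cube([1086, 313, 204]);


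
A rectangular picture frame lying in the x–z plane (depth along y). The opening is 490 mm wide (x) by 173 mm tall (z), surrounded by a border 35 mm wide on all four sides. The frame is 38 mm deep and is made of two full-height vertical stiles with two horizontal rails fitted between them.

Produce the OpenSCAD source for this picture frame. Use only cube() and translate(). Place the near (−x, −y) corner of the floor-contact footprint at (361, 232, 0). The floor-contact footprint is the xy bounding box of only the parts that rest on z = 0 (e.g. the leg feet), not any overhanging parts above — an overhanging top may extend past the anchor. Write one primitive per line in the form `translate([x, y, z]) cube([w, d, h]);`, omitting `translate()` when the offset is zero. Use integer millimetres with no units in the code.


translate([361, 232, 0]) cube([35, 38, 243]);
translate([886, 232, 0]) cube([35, 38, 243]);
translate([396, 232, 0]) cube([490, 38, 35]);
translate([396, 232, 208]) cube([490, 38, 35]);


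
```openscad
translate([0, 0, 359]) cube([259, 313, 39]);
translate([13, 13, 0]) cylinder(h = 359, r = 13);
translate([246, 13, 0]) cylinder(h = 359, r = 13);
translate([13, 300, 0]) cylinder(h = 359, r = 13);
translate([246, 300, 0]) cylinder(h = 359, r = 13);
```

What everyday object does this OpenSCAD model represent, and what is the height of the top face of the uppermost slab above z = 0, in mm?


A stool. The seat height is 398 mm.

A 259×313×39 slab at z = 359 on four corner cylinders — a stool. The seat top is 359 + 39 = 398 mm.


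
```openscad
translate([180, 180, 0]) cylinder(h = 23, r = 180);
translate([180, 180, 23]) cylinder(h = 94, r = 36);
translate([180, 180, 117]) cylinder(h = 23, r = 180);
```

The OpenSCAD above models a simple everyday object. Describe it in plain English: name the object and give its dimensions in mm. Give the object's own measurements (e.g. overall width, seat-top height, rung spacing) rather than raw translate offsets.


A spool: two coaxial disc flanges of radius 180 mm and thickness 23 mm, joined by a core cylinder of radius 36 mm and height 94 mm. The lower flange rests on z = 0 and the three cylinders share a vertical axis.


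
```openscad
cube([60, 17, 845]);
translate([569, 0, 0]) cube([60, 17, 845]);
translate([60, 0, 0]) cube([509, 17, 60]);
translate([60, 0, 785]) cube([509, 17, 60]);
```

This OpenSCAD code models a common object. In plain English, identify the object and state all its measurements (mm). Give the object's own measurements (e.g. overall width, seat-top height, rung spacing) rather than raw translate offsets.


A rectangular picture frame lying in the x–z plane (depth along y). The opening is 509 mm wide (x) by 725 mm tall (z), surrounded by a border 60 mm wide on all four sides. The frame is 17 mm deep and is made of two full-height vertical stiles with two horizontal rails fitted between them.


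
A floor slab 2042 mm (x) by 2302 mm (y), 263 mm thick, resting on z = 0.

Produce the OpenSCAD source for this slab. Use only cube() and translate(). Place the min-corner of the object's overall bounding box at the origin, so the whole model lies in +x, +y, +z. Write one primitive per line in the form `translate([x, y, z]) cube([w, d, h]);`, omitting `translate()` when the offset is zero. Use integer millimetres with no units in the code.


cube([2042, 2302, 263]);


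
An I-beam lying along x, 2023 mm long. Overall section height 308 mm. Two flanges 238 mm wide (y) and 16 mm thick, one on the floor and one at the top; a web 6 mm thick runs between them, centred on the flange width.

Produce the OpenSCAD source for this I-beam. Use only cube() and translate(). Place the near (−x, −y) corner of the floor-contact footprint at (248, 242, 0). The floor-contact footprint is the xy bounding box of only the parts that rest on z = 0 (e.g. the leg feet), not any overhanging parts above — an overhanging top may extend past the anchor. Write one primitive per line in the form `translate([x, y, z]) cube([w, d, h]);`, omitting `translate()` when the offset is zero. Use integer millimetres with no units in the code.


translate([248, 242, 0]) cube([2023, 238, 16]);
translate([248, 358, 16]) cube([2023, 6, 276]);
translate([248, 242, 292]) cube([2023, 238, 16]);


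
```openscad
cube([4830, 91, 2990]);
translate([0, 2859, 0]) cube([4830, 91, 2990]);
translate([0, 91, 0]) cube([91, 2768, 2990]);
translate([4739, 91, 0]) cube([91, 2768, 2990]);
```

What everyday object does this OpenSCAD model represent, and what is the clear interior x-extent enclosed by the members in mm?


A house (or room) frame. The interior width is 4648 mm.

Four 2990 mm walls enclosing a rectangle with no floor or roof — a room or house frame. Outside width is 4830 mm and wall thickness is 91 mm, so the interior width is 4830 − 2 × 91 = 4648 mm.


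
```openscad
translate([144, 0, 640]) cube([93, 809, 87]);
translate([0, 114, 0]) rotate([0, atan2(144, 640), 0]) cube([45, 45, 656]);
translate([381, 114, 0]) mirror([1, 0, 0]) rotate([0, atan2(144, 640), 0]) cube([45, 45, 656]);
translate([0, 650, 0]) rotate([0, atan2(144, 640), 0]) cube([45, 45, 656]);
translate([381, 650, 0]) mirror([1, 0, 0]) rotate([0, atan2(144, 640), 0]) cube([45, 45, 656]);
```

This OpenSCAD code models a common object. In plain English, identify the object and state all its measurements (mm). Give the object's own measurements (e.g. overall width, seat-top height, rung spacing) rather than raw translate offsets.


A sawhorse. A 93×809×87 mm beam (x, y, z) sits on two A-frame leg pairs. Each pair is two raked legs of 45×45 mm section (45 mm along y) splaying symmetrically in x. Each leg rises 640 mm vertically over 144 mm of horizontal reach and is 656 mm long along its own axis. Every leg's outer bottom edge rests on the floor and its outer top edge meets a bottom edge of the beam — the left legs (tilting toward +x) meet the beam's −x bottom edge, the right legs (their mirror images, tilting toward −x) meet its +x bottom edge — so the leg tops tuck under the beam, the beam's underside is 640 mm above the floor, and the feet are 381 mm apart outside-to-outside with the beam centred between them. The two leg pairs are set in 114 mm from either end of the beam.


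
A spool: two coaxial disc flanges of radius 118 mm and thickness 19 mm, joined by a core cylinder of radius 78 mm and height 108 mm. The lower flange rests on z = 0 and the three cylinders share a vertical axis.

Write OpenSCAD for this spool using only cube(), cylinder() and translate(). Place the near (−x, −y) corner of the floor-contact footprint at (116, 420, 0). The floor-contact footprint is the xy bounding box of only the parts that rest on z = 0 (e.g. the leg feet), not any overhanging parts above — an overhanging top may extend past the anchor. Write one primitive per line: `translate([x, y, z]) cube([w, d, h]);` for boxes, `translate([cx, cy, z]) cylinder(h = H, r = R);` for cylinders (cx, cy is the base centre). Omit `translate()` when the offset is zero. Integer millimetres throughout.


translate([234, 538, 0]) cylinder(h = 19, r = 118);
translate([234, 538, 19]) cylinder(h = 108, r = 78);
translate([234, 538, 127]) cylinder(h = 19, r = 118);


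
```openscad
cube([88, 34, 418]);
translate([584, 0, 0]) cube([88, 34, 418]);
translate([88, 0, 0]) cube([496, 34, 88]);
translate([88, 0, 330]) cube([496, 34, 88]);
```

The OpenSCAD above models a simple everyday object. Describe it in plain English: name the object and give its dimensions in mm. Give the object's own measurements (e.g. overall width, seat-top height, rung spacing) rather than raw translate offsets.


A rectangular picture frame lying in the x–z plane (depth along y). The opening is 496 mm wide (x) by 242 mm tall (z), surrounded by a border 88 mm wide on all four sides. The frame is 34 mm deep and is made of two full-height vertical stiles with two horizontal rails fitted between them.


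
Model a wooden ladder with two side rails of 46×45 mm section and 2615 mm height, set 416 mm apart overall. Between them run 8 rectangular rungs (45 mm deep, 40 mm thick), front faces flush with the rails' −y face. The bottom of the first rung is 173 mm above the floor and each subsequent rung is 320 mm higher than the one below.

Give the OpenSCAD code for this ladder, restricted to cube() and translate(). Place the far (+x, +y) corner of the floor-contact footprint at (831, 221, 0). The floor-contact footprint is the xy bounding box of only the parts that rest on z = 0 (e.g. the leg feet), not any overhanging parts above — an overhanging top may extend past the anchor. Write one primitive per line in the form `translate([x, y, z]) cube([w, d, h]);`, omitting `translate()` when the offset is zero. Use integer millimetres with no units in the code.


// rung span = 416 - 2*46 = 324
// rung[k] z = 173 + k*320
translate([415, 176, 0]) cube([46, 45, 2615]);
translate([785, 176, 0]) cube([46, 45, 2615]);
translate([461, 176, 173]) cube([324, 45, 40]);
translate([461, 176, 493]) cube([324, 45, 40]);
translate([461, 176, 813]) cube([324, 45, 40]);
translate([461, 176, 1133]) cube([324, 45, 40]);
translate([461, 176, 1453]) cube([324, 45, 40]);
translate([461, 176, 1773]) cube([324, 45, 40]);
translate([461, 176, 2093]) cube([324, 45, 40]);
translate([461, 176, 2413]) cube([324, 45, 40]);
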